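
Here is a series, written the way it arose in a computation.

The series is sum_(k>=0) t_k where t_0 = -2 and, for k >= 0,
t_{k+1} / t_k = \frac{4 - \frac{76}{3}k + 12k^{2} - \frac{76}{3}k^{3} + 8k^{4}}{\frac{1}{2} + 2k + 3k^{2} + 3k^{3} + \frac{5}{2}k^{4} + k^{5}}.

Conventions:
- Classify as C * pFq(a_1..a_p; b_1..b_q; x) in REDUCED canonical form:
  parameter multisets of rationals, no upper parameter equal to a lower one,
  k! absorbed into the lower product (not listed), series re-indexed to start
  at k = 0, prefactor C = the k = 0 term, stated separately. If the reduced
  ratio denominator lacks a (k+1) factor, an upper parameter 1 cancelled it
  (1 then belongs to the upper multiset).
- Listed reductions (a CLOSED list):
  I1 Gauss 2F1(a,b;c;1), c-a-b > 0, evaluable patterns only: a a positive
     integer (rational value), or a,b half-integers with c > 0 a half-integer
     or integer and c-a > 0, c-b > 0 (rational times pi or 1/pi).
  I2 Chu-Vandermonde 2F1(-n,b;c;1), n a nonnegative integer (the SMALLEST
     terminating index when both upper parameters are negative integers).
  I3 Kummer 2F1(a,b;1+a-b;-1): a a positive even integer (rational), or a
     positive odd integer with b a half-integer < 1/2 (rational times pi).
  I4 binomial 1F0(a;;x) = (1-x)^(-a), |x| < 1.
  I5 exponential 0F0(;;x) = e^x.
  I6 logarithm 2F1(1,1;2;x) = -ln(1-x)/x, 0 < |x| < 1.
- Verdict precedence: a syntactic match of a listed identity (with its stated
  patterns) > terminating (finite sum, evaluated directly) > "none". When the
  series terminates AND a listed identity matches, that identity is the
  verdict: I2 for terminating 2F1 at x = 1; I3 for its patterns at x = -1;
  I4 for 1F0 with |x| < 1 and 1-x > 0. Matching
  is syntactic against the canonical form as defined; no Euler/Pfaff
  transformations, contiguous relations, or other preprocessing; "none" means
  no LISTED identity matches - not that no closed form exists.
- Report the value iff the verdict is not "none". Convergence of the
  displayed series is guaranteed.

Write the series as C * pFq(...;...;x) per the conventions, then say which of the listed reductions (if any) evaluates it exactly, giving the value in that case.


This is -2 * 2F2(-3, -\frac{1}{6}; \frac{1}{2}, 1; 8) in reduced canonical form. Verdict: terminating - the sum ends at index 3 because -3 is a negative integer; exact evaluation follows. Value: -\frac{1366}{243}.

Structural cue: t_0 being -2, cancel k^2 + 1 from the displayed ratio first; then C = -2.
Ratio: r(k) = 8 * (k-3) (k-\frac{1}{6}) / [(k+\frac{1}{2}) (k+1) (k+1)] ; factor over Q: parameters, x = 8, and C = -2.


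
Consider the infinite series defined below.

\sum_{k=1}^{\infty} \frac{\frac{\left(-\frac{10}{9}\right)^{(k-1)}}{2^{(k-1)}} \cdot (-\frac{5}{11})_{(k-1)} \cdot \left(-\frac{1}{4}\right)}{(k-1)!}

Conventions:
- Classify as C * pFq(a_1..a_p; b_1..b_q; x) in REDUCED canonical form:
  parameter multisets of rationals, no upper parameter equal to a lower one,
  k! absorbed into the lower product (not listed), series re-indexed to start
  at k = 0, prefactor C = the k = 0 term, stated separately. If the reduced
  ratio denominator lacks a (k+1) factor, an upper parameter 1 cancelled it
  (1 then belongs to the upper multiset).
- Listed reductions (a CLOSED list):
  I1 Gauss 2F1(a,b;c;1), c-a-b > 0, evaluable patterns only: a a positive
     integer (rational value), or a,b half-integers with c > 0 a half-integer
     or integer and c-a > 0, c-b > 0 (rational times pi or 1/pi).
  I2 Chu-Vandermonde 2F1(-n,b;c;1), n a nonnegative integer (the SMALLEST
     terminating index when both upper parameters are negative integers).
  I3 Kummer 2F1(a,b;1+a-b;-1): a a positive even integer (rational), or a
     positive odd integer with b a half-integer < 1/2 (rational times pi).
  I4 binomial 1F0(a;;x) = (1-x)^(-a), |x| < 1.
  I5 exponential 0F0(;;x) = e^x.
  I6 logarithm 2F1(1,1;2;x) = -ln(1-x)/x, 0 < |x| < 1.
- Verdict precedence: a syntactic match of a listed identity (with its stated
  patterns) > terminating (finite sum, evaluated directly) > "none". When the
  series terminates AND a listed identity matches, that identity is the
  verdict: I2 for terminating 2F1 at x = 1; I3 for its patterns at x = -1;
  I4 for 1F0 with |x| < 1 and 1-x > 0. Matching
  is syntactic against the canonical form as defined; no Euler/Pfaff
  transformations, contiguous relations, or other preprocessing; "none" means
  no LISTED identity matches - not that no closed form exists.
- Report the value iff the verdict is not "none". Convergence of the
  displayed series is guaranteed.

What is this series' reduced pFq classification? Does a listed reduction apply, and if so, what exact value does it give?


Prefactor -\frac{1}{4}, argument -\frac{5}{9}: 1F0 with upper {-\frac{5}{11}} over lower {-}. Verdict: the binomial series (I4) fires (the 1F0 binomial series: exponent 5/11, x = -\frac{5}{9}). Sum: \left(-\frac{1}{4}\right) \cdot \left(\frac{14}{9}\right)^{\frac{5}{11}}.

Key step: from the first term -\frac{1}{4}: the two k-th powers (C = -1/4) combine into one argument.
Term ratio: r(k) = -\frac{5}{9} * (k-\frac{5}{11}) / [(k+1)] - rational; roots negated = parameters, x = -\frac{5}{9}, C = -\frac{1}{4}.


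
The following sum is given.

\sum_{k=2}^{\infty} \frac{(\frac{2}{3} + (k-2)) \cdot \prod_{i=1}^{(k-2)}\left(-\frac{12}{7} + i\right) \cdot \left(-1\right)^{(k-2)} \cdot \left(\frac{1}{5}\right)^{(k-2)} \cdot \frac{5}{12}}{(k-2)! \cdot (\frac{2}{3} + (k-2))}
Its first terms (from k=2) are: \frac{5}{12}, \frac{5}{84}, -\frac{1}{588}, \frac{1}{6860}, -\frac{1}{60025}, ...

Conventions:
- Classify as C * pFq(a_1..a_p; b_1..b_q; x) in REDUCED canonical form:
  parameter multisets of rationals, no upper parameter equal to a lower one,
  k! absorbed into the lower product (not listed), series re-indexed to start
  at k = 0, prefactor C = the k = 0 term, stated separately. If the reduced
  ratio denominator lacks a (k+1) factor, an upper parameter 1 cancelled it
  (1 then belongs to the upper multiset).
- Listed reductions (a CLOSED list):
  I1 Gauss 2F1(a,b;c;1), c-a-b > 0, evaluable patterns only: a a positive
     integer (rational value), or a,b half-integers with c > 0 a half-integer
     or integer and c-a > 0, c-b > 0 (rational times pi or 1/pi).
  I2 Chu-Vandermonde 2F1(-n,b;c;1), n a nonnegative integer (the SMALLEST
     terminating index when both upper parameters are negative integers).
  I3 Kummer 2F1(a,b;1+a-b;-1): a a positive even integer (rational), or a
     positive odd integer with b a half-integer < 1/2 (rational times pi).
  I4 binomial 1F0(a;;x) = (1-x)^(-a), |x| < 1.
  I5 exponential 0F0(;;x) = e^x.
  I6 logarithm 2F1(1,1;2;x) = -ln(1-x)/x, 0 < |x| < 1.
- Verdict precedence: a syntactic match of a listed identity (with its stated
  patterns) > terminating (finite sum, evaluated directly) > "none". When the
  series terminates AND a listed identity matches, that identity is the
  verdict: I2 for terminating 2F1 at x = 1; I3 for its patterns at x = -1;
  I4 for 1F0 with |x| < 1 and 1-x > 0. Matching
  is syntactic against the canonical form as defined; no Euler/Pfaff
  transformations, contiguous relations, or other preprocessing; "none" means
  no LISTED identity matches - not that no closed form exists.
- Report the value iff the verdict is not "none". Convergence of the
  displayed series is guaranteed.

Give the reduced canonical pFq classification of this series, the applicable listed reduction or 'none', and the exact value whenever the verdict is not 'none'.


At argument -\frac{1}{5}: a 1F0 with upper {-\frac{5}{7}}, lower {-}, scaled by C = \frac{5}{12}. Verdict: binomial (I4) fires (the 1F0 binomial series: exponent 5/7, x = -\frac{1}{5}). Sum: \frac{5}{12} \cdot \left(\frac{6}{5}\right)^{\frac{5}{7}}.

Structural cue: with t_0 = \frac{5}{12}, the factor k + 2/3 cancels (top and bottom), leaving prefactor 5/12.
Adjacent-term ratio: r(k) = -\frac{1}{5} * (k-\frac{5}{7}) / [(k+1)] - rational; roots negated = parameters, x = -\frac{1}{5}, C = \frac{5}{12}.


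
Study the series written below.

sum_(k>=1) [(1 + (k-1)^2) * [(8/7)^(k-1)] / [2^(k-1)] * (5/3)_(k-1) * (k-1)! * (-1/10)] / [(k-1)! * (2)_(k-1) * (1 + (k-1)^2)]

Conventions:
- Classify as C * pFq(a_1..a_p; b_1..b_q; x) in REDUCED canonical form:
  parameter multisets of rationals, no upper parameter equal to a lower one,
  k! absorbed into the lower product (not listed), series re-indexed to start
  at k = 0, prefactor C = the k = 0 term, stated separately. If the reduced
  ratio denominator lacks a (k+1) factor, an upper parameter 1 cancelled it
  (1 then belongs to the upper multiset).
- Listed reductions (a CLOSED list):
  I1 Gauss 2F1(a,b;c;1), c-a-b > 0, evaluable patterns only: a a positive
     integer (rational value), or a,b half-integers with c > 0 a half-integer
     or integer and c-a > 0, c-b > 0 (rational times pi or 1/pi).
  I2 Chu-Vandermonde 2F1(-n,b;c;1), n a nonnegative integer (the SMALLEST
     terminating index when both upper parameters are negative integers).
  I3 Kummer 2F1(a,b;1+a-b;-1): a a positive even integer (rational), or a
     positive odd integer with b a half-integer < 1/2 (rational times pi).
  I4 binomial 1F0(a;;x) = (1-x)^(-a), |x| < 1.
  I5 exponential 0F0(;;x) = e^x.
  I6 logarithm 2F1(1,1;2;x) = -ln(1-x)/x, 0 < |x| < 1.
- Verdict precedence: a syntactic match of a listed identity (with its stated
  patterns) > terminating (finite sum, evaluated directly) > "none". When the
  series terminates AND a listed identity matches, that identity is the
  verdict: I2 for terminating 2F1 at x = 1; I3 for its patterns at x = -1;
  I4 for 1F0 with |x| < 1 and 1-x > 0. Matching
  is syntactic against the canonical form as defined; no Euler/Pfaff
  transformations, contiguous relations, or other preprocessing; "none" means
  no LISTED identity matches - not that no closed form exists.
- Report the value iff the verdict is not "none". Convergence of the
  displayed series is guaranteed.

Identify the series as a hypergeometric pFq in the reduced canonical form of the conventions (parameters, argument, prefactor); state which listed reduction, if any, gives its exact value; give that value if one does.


At argument 4/7: a 2F1 with upper {1, 5/3}, lower {2}, scaled by C = -1/10. Verdict: none - at argument 4/7 the multisets {1, 5/3} ; {2} match no listed identity.

Key observation: with t_0 = -1/10, the two k-th powers (C = -1/10) combine into one argument.
Ratio: r(k) = (4/7) * (k+1) (k+5/3) / [(k+2) (k+1)] - rational; roots negated = parameters, x = (4/7), C = -1/10.


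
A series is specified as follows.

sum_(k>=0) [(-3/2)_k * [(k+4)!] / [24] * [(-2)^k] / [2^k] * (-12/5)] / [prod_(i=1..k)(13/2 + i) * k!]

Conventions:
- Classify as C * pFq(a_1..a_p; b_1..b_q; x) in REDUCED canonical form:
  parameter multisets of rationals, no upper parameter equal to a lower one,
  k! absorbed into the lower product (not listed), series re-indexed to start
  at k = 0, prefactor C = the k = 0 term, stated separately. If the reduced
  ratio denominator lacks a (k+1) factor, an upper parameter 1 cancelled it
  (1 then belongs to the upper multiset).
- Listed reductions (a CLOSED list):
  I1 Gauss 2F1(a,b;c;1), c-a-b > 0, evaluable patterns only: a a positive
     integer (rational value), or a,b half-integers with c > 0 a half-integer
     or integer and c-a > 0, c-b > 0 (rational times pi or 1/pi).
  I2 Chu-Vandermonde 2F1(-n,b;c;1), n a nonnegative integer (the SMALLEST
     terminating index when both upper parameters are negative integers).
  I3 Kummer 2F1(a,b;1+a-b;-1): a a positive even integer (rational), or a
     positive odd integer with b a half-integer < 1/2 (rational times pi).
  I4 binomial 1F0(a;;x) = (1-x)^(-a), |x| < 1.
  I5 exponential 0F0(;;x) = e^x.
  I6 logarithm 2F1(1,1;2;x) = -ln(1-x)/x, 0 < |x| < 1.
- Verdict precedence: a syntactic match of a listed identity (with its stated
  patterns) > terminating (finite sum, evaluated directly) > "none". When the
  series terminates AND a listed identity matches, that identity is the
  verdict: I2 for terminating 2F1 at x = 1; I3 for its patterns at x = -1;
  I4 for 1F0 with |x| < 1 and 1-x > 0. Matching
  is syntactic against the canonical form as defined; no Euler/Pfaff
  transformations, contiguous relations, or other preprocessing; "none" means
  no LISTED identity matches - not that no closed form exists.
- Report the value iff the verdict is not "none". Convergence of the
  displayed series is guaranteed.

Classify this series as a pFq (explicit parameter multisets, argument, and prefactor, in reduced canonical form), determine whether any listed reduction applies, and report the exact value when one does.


The series (x = -1) is 2F1: upper {-3/2, 5}, lower {15/2}, prefactor -12/5. Verdict at x = -1: the Kummer evaluation I3 matches (x = -1; c = 15/2 equals 1+a-b for upper {-3/2, 5}: listed pattern). Sum: (-27027/16384) * pi.

Key observation: with t_0 = -12/5, the factorial ratio (C = -12/5, x = -1) (k+a-1)!/(a-1)! is a rising factorial (a)_k.
Consecutive-term ratio: r(k) = (-1) * (k-3/2) (k+5) / [(k+15/2) (k+1)] - poly over poly, x = (-1) from leading terms; C = -12/5 at k = 0.


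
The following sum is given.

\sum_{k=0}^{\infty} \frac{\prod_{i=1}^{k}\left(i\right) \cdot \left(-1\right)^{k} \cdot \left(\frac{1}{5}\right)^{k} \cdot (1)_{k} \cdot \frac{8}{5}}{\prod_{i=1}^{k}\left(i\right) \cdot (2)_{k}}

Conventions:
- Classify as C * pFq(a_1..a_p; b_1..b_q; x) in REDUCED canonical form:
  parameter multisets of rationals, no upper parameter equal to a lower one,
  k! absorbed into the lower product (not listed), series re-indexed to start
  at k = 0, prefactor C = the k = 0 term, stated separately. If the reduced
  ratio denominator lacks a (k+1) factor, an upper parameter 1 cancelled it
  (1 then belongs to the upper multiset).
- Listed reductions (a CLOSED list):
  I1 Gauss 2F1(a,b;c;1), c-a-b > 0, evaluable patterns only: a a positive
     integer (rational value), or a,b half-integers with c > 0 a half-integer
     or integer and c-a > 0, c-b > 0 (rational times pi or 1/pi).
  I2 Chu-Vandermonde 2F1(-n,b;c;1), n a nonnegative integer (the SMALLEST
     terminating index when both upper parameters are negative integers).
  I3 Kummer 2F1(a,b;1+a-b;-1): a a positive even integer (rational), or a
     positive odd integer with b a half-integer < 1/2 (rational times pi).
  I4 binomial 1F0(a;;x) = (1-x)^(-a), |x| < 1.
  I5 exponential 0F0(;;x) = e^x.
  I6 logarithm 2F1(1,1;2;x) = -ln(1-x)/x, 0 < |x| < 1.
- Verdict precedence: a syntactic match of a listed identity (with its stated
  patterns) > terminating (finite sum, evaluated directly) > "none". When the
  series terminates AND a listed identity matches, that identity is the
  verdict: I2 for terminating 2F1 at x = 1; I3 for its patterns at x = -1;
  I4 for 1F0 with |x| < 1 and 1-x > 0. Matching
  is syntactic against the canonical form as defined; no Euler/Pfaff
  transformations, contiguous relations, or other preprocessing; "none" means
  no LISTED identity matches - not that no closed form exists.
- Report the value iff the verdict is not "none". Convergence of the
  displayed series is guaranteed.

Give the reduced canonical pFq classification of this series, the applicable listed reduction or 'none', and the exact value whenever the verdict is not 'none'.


The tell: from the first term \frac{8}{5}: the running product (C = 8/5) telescopes to a rising factorial.
Step ratio: r(k) = -\frac{1}{5} * (k+1) (k+1) / [(k+2) (k+1)] ; factor over Q: parameters, x = -\frac{1}{5}, and C = \frac{8}{5}.

With C = \frac{8}{5}: the canonical form is 2F1(1, 1; 2; -\frac{1}{5}). Verdict: logarithm (I6) applies (the logarithm: parameters (1,1;2), x = -\frac{1}{5}). Sum: 8 \cdot \ln\left(\frac{6}{5}\right).


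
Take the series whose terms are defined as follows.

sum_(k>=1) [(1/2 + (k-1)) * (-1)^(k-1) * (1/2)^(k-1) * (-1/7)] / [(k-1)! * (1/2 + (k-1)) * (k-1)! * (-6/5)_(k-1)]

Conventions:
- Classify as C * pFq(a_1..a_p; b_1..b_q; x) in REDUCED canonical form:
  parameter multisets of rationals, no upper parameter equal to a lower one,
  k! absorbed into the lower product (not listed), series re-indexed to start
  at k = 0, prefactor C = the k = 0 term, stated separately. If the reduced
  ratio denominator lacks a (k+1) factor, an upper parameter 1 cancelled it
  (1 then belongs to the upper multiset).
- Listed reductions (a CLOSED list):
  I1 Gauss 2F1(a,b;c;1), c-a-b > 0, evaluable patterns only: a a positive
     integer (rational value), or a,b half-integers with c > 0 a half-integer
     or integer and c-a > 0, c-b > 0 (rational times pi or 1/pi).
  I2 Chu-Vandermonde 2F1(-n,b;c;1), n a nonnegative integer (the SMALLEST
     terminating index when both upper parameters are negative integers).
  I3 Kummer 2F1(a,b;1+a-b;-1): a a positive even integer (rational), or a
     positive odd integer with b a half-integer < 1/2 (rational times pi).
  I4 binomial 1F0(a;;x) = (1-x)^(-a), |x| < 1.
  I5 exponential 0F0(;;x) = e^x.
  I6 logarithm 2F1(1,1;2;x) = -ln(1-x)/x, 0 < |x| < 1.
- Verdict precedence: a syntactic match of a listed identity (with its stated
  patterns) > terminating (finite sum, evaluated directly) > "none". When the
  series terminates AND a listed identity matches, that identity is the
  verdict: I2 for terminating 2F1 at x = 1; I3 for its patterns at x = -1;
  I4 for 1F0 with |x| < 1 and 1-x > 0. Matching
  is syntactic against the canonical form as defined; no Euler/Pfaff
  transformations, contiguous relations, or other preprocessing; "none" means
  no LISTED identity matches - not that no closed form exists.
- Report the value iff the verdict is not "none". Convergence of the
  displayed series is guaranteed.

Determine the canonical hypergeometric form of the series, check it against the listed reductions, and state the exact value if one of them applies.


Key step: t_0 being -1/7, the denominator's factorial ratio (prefactor -1/7) is a lower Pochhammer.
Adjacent-term ratio: r(k) = (-1/2) * 1 / [(k-6/5) (k+1) (k+1)] - rational in k. x = (-1/2); t_0 = -1/7; negate the roots.

At argument -1/2: a 0F2 with upper {-}, lower {-6/5, 1}, scaled by C = -1/7. Verdict: none here - no I1-I6 shape fits x = -1/2 with lower {-6/5, 1}.


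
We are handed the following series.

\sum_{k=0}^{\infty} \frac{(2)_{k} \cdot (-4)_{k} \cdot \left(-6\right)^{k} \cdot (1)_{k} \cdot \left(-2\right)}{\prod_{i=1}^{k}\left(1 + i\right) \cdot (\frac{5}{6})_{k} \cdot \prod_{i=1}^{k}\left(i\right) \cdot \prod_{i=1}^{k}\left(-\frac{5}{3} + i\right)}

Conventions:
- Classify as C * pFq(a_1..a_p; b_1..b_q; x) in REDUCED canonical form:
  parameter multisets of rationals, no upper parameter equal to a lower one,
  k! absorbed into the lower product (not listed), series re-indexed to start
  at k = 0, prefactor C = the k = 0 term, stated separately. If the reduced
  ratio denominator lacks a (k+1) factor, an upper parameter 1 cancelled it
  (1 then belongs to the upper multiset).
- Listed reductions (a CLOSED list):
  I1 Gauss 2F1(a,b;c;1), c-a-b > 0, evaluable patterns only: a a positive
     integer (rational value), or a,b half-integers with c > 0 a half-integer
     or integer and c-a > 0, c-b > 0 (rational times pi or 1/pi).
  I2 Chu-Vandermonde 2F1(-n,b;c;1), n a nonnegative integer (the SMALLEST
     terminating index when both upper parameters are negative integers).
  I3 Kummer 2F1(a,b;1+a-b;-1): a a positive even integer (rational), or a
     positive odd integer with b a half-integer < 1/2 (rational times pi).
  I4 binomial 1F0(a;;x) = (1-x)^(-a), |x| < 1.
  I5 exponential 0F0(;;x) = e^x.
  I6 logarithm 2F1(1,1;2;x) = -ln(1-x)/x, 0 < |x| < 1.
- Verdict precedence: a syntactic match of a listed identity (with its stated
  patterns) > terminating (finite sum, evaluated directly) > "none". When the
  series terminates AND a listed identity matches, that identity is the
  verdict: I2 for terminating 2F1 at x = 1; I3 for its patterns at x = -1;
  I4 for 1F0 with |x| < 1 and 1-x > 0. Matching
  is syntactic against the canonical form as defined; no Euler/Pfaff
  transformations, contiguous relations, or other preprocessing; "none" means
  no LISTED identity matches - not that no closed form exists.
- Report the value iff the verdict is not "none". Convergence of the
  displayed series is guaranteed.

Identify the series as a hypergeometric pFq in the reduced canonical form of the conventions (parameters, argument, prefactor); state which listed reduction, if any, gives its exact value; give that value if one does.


x = -6 here; the reduced form reads 2F2, upper {-4, 1}, lower {-\frac{2}{3}, \frac{5}{6}}, C = -2. Verdict: terminating - upper -4 stops the sum at k = 4; the 5 terms are added exactly. Its exact value is \frac{2428972738}{150535}.

First insight: from the first term -2: the lower running product (prefactor -2) is a rising factorial.
Ratio: r(k) = -6 * (k-4) (k+1) / [(k-\frac{2}{3}) (k+\frac{5}{6}) (k+1)] - poly over poly, x = -6 from leading terms; C = -2 at k = 0.


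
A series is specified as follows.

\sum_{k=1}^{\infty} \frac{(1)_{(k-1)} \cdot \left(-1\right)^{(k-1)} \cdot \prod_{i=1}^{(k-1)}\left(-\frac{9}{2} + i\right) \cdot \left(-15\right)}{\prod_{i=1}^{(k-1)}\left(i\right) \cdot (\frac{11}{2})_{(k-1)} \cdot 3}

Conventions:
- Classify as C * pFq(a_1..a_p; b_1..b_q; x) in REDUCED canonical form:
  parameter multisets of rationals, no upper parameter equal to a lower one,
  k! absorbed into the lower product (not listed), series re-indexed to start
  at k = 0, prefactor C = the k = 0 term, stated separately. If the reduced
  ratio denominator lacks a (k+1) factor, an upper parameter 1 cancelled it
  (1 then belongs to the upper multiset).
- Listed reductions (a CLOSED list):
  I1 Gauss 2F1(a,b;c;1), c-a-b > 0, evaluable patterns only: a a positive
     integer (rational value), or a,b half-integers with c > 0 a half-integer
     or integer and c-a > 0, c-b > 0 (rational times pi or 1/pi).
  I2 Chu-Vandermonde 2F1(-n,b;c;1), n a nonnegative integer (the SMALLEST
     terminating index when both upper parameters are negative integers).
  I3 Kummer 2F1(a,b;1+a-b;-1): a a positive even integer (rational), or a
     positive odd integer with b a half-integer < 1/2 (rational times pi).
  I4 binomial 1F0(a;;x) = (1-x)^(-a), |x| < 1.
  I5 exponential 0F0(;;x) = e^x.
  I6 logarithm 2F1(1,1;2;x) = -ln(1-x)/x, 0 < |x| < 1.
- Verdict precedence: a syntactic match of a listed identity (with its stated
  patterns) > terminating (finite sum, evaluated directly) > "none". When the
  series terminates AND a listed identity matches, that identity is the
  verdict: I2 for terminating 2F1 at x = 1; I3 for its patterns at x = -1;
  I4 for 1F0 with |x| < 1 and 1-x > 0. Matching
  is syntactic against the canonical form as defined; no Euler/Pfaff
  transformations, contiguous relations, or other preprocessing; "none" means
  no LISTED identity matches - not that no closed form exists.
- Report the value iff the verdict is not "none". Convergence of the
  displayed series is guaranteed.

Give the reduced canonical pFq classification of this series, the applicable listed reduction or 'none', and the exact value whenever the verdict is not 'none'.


The series (x = -1) is 2F1: upper {-\frac{7}{2}, 1}, lower {\frac{11}{2}}, prefactor -5. Verdict at x = -1: Kummer (I3) matches (x = -1; c = \frac{11}{2} equals 1+a-b for upper {-\frac{7}{2}, 1}: listed pattern). Its exact value is \left(-\frac{1575}{512}\right) \cdot \pi.

Key observation: with t_0 = -5, the running product (prefactor -5) telescopes to a rising factorial.
Ratio: r(k) = -1 * (k-\frac{7}{2}) (k+1) / [(k+\frac{11}{2}) (k+1)] - rational in k. x = -1; t_0 = -5; negate the roots.


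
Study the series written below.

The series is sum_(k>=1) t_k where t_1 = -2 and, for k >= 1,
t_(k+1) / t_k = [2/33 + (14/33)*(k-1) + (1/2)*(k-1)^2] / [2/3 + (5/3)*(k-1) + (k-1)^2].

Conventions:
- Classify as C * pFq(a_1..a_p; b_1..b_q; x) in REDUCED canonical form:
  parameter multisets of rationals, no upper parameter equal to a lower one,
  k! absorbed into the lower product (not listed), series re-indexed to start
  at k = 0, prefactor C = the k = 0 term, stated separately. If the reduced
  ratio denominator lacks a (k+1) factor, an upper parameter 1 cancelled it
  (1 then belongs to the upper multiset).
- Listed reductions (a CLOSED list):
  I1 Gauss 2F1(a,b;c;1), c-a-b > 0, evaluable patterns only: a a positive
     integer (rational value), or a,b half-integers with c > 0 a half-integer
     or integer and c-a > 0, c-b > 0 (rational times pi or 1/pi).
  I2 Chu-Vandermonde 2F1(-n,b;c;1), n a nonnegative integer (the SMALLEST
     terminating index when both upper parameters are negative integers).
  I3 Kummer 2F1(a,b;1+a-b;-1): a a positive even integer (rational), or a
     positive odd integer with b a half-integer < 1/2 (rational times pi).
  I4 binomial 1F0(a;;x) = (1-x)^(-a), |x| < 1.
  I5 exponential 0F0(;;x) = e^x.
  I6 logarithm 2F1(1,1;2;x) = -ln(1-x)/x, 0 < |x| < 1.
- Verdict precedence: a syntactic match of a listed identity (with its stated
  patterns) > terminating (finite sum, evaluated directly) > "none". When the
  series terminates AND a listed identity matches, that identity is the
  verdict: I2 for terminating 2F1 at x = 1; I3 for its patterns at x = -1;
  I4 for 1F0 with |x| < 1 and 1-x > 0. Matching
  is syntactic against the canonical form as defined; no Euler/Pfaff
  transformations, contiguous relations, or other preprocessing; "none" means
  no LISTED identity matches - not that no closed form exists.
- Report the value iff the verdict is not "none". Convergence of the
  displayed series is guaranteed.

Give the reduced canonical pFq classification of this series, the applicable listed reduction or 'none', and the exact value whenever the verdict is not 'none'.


The tell: x = (1/2) and the ratio is unreduced: k + 2/3 divides both sides (C = -2, x = 1/2).
Adjacent-term ratio: r(k) = (1/2) * (k+2/11) / [(k+1)] - rational in k. x = (1/2); t_0 = -2; negate the roots.

With C = -2: the canonical form is 1F0(2/11; -; 1/2). Verdict: binomial (I4) matches (the 1F0 binomial series: exponent -2/11, x = 1/2). Value: (-2) * (1/2)^(-2/11).


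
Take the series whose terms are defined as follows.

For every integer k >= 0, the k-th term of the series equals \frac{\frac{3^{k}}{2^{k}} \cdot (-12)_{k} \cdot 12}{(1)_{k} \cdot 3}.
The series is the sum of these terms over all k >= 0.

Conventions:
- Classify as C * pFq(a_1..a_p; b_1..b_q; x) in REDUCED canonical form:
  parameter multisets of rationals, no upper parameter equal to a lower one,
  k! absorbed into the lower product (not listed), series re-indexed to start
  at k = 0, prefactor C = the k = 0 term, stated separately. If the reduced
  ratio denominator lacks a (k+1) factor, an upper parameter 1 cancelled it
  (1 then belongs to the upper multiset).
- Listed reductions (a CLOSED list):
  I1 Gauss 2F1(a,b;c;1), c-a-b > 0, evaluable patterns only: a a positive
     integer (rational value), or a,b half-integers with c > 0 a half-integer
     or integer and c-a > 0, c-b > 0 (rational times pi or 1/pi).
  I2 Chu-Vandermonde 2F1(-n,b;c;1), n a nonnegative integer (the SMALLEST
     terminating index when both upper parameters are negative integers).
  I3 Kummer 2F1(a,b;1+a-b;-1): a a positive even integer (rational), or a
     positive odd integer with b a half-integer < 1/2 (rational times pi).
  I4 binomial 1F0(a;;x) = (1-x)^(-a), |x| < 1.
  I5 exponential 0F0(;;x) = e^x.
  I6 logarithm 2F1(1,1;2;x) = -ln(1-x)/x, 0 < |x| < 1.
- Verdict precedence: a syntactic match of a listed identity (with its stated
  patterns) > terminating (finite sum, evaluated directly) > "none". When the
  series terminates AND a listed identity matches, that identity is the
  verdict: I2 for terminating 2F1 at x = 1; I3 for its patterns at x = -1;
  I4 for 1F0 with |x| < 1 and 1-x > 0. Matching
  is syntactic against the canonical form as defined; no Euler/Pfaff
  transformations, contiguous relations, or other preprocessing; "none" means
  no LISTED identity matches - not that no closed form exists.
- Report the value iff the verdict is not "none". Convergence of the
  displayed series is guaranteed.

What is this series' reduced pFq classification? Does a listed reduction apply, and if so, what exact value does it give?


This is 4 * 1F0(-12; -; \frac{3}{2}) in reduced canonical form. Verdict: terminating - the sum ends at index 12 because -12 is a negative integer; exact evaluation follows. Hence: \frac{1}{1024}.

Structural cue: t_0 being 4, the two geometric factors (C = 4) combine into one argument.
Term ratio: r(k) = \frac{3}{2} * (k-12) / [(k+1)] - poly over poly, x = \frac{3}{2} from leading terms; C = 4 at k = 0.


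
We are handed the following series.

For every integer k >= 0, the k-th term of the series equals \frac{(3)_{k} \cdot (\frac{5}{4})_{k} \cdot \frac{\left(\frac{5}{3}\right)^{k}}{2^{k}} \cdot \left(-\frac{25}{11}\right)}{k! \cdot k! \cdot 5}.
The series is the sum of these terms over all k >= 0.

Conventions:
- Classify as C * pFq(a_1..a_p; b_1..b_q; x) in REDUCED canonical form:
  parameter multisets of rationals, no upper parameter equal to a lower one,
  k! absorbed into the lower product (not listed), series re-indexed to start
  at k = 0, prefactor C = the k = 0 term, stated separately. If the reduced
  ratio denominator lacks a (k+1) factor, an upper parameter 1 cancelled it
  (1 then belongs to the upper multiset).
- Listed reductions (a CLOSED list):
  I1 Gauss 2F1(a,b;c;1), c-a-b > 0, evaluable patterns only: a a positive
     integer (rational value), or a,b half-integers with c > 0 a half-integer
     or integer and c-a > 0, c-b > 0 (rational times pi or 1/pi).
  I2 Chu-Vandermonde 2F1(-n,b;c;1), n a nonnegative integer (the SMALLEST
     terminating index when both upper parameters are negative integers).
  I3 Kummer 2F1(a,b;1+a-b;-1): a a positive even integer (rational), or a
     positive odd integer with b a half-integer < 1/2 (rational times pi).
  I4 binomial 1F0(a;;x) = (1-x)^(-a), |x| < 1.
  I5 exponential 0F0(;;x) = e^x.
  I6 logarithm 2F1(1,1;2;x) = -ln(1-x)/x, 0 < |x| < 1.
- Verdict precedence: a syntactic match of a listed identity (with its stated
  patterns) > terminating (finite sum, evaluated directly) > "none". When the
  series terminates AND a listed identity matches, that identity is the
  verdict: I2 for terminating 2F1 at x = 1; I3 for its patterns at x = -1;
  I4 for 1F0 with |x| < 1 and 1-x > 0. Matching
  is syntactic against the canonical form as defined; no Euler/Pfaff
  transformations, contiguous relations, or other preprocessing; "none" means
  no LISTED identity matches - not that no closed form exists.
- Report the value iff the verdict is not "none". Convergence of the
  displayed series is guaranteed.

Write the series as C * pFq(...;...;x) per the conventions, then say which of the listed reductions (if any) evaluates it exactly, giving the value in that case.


Key observation: x = \frac{5}{6} and the two k-th powers (C = -5/11, x = 5/6) combine into one argument.
Adjacent-term ratio: r(k) = \frac{5}{6} * (k+\frac{5}{4}) (k+3) / [(k+1) (k+1)] - rational in k. x = \frac{5}{6}; t_0 = -\frac{5}{11}; negate the roots.

This is -\frac{5}{11} * 2F1(\frac{5}{4}, 3; 1; \frac{5}{6}) in reduced canonical form. Verdict: none here - no I1-I6 shape fits x = \frac{5}{6} with lower {1}.


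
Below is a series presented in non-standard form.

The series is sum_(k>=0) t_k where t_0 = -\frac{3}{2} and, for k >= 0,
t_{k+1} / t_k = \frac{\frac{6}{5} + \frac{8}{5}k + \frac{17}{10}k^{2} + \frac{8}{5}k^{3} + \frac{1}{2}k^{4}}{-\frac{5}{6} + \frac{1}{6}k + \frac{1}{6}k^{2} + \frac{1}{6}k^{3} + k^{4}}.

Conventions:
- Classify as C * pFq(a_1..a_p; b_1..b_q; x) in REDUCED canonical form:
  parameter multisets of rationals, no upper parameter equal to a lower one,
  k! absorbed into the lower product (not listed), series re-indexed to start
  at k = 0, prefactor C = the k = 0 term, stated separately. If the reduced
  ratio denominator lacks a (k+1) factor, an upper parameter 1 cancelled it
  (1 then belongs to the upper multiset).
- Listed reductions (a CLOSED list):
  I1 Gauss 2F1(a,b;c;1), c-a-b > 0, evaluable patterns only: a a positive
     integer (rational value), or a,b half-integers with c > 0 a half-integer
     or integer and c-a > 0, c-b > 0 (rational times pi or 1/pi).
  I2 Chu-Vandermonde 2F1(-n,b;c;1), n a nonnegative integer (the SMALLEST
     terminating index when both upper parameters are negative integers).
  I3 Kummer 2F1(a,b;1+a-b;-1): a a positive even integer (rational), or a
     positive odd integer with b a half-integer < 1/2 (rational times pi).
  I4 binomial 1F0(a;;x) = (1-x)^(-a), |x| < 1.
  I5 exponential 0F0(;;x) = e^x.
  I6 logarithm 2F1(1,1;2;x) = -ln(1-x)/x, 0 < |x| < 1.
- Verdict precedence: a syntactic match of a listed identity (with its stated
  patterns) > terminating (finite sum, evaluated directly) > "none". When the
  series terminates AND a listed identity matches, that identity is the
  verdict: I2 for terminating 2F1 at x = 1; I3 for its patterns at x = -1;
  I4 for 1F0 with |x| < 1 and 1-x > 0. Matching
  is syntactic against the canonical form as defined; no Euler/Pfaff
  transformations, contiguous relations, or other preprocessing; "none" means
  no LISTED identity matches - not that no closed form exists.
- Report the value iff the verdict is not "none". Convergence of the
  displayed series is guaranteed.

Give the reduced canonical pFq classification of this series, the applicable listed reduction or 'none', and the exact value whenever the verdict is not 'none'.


With C = -\frac{3}{2}: the canonical form is 2F1(\frac{6}{5}, 2; -\frac{5}{6}; \frac{1}{2}). Verdict: none. A 2F1 with upper {\frac{6}{5}, 2} fits none of I1-I6 at x = \frac{1}{2}; the sum runs forever.

Structural cue: with t_0 = -\frac{3}{2}, factor the ratio over Q (prefactor -3/2): negated roots = parameters.
Term ratio: r(k) = \frac{1}{2} * (k+\frac{6}{5}) (k+2) / [(k-\frac{5}{6}) (k+1)] - rational; roots negated = parameters, x = \frac{1}{2}, C = -\frac{3}{2}.


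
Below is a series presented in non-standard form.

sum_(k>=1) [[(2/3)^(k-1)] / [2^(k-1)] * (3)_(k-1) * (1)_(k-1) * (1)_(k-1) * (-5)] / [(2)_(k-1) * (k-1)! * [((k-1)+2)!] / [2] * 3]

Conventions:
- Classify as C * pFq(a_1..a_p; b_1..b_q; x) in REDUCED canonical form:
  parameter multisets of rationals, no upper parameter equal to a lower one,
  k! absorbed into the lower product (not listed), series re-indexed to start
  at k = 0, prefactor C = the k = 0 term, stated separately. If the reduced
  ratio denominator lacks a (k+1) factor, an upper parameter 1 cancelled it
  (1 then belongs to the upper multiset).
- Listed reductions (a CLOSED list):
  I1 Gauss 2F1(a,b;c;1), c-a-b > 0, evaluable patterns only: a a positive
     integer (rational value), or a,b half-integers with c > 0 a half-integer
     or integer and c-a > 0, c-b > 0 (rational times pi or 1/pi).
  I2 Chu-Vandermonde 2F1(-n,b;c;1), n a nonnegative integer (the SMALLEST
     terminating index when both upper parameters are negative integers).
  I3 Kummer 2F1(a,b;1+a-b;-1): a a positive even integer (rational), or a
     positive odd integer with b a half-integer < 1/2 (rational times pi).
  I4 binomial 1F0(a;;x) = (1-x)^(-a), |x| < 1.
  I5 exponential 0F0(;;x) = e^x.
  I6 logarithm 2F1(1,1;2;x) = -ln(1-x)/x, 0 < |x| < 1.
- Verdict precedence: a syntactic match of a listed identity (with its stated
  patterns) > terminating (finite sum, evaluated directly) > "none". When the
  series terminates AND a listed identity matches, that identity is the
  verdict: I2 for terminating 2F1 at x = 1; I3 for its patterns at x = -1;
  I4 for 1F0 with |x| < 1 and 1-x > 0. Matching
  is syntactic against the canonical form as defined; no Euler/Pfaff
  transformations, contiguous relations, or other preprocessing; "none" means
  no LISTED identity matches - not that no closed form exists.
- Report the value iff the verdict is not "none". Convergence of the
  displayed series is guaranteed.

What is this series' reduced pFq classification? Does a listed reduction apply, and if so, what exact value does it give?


First insight: with t_0 = -5/3, the parameter 3 appears in both the upper and lower lists and cancels.
Consecutive-term ratio: r(k) = (1/3) * (k+1) (k+1) / [(k+2) (k+1)] - rational; roots negated = parameters, x = (1/3), C = -5/3.

Prefactor -5/3, argument 1/3: 2F1 with upper {1, 1} over lower {2}. Verdict: this is the I6 logarithm reduction (the logarithm: parameters (1,1;2), x = 1/3). Its exact value is 5 * ln(2/3).


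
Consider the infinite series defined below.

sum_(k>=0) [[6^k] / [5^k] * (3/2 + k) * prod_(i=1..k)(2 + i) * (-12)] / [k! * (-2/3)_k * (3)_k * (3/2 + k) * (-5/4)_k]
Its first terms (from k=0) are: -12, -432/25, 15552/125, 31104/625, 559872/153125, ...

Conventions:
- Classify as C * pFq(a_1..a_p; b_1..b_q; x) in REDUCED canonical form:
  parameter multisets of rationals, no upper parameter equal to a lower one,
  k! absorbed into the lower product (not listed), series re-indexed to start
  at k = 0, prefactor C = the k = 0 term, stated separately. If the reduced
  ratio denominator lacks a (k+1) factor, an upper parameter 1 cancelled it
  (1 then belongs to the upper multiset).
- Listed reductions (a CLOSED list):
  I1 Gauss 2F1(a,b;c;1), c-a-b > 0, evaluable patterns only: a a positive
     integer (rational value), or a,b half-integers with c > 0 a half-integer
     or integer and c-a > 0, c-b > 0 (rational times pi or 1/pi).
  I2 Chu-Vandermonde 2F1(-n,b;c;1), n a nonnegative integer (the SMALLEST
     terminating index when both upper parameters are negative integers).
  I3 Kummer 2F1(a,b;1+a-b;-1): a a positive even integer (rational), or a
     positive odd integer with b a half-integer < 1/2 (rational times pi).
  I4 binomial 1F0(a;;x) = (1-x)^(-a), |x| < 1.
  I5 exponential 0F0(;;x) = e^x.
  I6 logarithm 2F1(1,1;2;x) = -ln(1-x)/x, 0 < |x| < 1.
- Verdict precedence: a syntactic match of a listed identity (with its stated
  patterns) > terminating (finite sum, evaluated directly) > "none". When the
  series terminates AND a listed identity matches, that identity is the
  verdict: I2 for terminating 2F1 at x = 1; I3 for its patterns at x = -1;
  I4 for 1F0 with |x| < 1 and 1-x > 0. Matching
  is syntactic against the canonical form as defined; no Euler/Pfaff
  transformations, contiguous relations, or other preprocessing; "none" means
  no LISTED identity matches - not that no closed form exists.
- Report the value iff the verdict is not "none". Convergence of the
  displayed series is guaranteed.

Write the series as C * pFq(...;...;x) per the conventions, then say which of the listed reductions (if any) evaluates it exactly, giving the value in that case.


This is -12 * 0F2(-; -5/4, -2/3; 6/5) in reduced canonical form. Verdict: none. No listed pattern accepts 0F2(-; -5/4, -2/3; 6/5).

Structural cue: from the first term -12: the running product (prefactor -12) telescopes to a rising factorial.
Term ratio: r(k) = (6/5) * 1 / [(k-5/4) (k-2/3) (k+1)] - rational in k, leading ratio (6/5); with t_0 = -12, classification follows.


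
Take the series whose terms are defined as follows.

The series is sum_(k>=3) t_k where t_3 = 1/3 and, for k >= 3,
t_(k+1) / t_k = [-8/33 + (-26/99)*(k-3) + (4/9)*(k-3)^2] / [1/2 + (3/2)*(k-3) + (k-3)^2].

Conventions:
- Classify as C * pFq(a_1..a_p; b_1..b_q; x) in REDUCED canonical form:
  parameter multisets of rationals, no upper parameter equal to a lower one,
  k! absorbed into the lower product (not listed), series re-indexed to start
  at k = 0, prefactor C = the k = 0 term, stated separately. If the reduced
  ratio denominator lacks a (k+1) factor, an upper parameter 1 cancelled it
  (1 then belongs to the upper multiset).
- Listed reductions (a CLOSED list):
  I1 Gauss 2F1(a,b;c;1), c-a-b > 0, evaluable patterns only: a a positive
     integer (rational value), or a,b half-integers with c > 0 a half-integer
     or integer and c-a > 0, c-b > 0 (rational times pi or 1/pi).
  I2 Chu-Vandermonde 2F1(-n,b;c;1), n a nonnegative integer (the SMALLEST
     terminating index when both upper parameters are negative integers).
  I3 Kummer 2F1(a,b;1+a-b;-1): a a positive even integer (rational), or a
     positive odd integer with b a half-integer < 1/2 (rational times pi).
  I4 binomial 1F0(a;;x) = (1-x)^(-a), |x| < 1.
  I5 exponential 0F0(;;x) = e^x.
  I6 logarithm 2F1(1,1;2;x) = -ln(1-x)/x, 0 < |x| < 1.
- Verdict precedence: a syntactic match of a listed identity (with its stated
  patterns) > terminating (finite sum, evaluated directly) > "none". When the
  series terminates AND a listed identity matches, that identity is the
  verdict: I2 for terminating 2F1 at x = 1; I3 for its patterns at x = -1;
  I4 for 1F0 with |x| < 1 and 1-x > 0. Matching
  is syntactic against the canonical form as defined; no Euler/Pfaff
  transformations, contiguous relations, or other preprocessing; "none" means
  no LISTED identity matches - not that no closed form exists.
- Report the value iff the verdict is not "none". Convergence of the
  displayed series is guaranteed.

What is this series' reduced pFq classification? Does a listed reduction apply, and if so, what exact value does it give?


Structural cue: x = (4/9) and the ratio is unreduced: k + 1/2 divides both sides (prefactor 1/3).
Ratio: r(k) = (4/9) * (k-12/11) / [(k+1)] - rational in k, leading ratio (4/9); with t_0 = 1/3, classification follows.

Canonical form: C = 1/3 times 1F0 with upper {-12/11}, lower {-}, x = 4/9. Verdict: this is the I4 binomial reduction (the 1F0 binomial series: exponent 12/11, x = 4/9). Sum: (1/3) * (5/9)^(12/11).
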